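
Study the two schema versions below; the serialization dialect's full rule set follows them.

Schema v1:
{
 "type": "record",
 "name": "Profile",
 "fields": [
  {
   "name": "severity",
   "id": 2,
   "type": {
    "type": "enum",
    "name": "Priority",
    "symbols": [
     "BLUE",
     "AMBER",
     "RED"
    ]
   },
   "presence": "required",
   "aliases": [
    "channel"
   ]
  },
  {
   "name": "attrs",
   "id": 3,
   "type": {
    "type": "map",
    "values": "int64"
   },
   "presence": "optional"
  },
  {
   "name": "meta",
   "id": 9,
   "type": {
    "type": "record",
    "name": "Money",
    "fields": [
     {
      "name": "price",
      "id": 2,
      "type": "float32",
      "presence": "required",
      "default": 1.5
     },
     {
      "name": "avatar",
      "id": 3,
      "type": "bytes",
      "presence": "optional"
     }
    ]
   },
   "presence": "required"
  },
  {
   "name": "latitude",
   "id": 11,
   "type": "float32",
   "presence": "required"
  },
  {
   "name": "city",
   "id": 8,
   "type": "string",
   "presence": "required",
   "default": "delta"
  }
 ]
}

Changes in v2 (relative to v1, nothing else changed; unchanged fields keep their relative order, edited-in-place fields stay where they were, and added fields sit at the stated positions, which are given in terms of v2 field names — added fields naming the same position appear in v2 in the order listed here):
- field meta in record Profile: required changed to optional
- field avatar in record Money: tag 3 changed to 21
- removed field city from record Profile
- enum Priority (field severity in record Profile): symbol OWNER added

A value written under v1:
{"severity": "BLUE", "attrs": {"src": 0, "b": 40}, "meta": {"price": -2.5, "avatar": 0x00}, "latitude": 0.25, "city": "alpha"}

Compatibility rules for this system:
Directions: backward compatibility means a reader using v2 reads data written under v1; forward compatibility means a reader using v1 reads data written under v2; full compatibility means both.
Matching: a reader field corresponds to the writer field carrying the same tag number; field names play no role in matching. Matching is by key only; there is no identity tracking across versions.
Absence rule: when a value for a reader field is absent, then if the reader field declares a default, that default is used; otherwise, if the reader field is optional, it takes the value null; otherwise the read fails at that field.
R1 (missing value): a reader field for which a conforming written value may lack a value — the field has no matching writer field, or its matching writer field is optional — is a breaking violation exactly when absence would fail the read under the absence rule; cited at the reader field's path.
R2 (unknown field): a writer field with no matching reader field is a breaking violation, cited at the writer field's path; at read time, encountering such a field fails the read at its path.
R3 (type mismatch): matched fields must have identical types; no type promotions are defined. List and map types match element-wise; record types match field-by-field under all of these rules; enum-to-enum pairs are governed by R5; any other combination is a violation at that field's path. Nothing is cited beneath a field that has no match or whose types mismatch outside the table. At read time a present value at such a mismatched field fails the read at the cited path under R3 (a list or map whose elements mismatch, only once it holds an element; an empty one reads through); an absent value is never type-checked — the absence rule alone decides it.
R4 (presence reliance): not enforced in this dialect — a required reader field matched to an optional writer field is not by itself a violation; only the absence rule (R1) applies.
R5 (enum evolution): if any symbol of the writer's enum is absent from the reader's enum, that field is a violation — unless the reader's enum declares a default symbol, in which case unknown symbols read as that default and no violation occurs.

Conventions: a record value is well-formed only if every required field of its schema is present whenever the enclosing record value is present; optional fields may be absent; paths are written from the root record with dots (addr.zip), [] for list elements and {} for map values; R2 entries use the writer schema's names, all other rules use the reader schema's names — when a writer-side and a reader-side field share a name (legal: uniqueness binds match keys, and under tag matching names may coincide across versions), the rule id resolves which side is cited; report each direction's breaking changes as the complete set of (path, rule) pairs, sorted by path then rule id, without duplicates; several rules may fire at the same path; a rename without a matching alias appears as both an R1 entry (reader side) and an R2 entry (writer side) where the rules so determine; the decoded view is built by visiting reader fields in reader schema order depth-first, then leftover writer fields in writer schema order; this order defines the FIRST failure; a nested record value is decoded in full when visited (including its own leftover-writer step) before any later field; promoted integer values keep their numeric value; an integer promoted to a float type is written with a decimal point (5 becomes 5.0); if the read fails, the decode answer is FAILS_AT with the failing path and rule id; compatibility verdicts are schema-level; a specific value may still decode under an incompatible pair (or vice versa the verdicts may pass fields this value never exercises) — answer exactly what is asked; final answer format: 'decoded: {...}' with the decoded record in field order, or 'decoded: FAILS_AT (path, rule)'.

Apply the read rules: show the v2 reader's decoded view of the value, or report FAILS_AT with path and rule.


the writer's type comes first in each Profile pair
decoding the Profile value with the v2 reader:
  severity := "BLUE"
  attrs := {"src": 0, "b": 40}
  meta.price := -2.5
  meta.avatar := null (absent, optional -> null)
  read fails at meta.avatar under R2 (unknown field)
  => FAILS_AT (meta.avatar, R2)
checking off the Profile differences that do not matter here:
  removed field city from record Profile -> schema-level compatibility only; this Profile value's decode is unchanged
  enum Priority (field severity in record Profile): symbol OWNER added -> schema-level compatibility only; this Profile value's decode is unchanged

decoded: FAILS_AT (meta.avatar, R2)


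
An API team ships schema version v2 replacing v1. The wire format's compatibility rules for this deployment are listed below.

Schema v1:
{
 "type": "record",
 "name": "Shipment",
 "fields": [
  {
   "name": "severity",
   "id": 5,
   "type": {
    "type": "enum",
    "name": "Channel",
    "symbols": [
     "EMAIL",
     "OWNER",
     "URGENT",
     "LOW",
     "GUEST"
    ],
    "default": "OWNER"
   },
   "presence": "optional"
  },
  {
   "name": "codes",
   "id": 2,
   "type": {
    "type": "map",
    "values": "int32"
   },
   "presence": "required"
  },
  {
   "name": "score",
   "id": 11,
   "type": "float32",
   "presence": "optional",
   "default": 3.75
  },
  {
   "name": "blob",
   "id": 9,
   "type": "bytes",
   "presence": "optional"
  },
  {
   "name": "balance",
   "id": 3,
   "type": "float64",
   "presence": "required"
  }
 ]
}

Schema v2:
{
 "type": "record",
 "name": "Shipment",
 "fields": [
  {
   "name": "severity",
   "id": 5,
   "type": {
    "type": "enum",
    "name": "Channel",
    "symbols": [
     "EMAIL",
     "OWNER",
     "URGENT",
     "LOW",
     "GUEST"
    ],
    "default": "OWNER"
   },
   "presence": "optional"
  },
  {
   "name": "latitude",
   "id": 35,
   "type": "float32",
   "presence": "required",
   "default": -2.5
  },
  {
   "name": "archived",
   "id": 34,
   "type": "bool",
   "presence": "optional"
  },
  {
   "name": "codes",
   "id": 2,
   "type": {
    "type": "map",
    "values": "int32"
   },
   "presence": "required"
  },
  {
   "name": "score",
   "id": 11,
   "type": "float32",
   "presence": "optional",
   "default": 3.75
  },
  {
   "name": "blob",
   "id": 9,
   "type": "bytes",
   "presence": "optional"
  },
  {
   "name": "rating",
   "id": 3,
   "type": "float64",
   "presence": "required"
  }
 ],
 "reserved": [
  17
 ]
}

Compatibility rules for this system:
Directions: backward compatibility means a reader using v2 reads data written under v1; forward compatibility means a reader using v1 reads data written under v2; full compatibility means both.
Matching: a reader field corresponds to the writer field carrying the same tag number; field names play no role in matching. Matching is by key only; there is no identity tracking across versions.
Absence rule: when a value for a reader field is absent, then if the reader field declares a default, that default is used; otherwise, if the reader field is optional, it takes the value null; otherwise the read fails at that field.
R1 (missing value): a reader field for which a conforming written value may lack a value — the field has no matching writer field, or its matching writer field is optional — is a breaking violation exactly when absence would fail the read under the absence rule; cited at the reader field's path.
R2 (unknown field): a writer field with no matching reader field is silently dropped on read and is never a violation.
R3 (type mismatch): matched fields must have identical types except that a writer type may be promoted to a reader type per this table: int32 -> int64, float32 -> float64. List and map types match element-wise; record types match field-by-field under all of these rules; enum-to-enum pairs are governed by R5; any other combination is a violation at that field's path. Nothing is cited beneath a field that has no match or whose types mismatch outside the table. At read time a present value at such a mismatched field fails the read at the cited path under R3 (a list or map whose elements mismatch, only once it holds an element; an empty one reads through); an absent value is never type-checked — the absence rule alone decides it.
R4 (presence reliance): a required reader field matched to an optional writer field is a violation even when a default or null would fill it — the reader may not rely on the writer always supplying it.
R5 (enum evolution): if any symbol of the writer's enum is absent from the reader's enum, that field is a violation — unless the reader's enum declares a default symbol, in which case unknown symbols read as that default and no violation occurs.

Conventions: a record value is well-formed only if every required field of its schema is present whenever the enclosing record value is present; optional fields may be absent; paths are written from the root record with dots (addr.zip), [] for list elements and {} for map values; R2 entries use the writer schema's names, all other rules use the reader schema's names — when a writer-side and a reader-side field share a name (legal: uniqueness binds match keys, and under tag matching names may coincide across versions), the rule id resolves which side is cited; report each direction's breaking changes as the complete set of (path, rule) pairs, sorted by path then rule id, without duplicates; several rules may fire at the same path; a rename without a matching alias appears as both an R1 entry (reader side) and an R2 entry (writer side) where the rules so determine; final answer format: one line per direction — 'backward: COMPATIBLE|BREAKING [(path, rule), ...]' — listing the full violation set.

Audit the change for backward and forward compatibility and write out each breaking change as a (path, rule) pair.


arrows below run writer -> reader for Shipment
backward analysis of Shipment with v2 as reader and v1 as writer:
  severity: paired with writer severity (Channel -> Channel; writer optional)
  latitude: no writer match
  archived: no writer match
  codes: paired with writer codes (map<string, int32> -> map<string, int32>; writer required)
  score: paired with writer score (float32 -> float32; writer optional)
  blob: paired with writer blob (bytes -> bytes; writer optional)
  rating: paired with writer balance (float64 -> float64; writer required)
  nothing fires on Shipment: backward is COMPATIBLE
forward analysis of Shipment with v1 as reader and v2 as writer:
  severity: paired with writer severity (Channel -> Channel; writer optional)
  codes: paired with writer codes (map<string, int32> -> map<string, int32>; writer required)
  score: paired with writer score (float32 -> float32; writer optional)
  blob: paired with writer blob (bytes -> bytes; writer optional)
  balance: paired with writer rating (float64 -> float64; writer required)
  latitude (writer side), unknown to reader
  archived (writer side), unknown to reader
  nothing fires on Shipment: forward is COMPATIBLE

backward: COMPATIBLE []; forward: COMPATIBLE []


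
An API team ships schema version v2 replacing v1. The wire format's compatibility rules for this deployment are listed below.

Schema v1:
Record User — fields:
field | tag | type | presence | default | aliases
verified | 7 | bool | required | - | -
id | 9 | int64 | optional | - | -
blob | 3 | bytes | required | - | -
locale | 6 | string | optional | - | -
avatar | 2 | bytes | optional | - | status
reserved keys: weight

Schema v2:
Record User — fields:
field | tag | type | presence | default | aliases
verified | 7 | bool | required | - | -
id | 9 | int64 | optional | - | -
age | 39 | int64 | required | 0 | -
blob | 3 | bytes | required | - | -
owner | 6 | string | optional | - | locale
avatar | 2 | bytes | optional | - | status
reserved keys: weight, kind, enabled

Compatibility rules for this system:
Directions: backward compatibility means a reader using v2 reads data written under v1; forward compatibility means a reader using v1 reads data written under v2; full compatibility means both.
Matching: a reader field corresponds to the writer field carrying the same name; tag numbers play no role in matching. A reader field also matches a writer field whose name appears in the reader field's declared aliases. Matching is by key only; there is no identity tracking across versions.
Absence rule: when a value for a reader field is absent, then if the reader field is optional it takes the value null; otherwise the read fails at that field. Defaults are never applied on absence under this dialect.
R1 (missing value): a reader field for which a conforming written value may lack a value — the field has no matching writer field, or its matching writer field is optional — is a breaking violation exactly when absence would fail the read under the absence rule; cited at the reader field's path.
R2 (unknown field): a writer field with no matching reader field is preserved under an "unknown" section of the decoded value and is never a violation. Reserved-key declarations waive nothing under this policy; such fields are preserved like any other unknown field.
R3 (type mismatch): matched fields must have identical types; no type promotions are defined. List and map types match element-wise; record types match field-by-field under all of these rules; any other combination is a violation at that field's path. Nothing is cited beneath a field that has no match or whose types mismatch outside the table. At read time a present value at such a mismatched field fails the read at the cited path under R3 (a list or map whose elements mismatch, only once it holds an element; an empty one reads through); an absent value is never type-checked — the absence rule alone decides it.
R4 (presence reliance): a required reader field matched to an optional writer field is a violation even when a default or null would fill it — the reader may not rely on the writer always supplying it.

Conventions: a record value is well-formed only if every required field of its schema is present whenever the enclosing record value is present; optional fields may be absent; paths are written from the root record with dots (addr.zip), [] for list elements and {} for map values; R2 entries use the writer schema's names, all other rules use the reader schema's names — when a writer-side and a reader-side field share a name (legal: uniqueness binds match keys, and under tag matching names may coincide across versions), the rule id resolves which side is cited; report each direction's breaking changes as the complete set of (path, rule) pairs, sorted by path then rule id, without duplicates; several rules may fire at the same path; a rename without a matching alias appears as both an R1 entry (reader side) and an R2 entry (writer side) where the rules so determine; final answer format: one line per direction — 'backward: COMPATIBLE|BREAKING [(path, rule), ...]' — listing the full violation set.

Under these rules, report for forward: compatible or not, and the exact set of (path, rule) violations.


each type pair in User: writer, then reader
checking forward for User: reader v1 against writer v2:
  verified <- verified (bool -> bool, writer required)
  id <- id (int64 -> int64, writer optional)
  blob <- blob (bytes -> bytes, writer required)
  locale has no writer counterpart
  avatar <- avatar (bytes -> bytes, writer optional)
  writer age: unknown to reader
  writer owner: unknown to reader
  => no violations; forward on User: COMPATIBLE
diffs on User not affecting the asked answer:
  added field age to record User: required int64, tag 39, default 0 (in v2 it sits immediately before blob) -> affects backward compatibility only, which is not asked
  renamed field locale to owner in record User (alias locale declared on the renamed field) -> inert for the asked User verdict: nothing fires

forward: COMPATIBLE []


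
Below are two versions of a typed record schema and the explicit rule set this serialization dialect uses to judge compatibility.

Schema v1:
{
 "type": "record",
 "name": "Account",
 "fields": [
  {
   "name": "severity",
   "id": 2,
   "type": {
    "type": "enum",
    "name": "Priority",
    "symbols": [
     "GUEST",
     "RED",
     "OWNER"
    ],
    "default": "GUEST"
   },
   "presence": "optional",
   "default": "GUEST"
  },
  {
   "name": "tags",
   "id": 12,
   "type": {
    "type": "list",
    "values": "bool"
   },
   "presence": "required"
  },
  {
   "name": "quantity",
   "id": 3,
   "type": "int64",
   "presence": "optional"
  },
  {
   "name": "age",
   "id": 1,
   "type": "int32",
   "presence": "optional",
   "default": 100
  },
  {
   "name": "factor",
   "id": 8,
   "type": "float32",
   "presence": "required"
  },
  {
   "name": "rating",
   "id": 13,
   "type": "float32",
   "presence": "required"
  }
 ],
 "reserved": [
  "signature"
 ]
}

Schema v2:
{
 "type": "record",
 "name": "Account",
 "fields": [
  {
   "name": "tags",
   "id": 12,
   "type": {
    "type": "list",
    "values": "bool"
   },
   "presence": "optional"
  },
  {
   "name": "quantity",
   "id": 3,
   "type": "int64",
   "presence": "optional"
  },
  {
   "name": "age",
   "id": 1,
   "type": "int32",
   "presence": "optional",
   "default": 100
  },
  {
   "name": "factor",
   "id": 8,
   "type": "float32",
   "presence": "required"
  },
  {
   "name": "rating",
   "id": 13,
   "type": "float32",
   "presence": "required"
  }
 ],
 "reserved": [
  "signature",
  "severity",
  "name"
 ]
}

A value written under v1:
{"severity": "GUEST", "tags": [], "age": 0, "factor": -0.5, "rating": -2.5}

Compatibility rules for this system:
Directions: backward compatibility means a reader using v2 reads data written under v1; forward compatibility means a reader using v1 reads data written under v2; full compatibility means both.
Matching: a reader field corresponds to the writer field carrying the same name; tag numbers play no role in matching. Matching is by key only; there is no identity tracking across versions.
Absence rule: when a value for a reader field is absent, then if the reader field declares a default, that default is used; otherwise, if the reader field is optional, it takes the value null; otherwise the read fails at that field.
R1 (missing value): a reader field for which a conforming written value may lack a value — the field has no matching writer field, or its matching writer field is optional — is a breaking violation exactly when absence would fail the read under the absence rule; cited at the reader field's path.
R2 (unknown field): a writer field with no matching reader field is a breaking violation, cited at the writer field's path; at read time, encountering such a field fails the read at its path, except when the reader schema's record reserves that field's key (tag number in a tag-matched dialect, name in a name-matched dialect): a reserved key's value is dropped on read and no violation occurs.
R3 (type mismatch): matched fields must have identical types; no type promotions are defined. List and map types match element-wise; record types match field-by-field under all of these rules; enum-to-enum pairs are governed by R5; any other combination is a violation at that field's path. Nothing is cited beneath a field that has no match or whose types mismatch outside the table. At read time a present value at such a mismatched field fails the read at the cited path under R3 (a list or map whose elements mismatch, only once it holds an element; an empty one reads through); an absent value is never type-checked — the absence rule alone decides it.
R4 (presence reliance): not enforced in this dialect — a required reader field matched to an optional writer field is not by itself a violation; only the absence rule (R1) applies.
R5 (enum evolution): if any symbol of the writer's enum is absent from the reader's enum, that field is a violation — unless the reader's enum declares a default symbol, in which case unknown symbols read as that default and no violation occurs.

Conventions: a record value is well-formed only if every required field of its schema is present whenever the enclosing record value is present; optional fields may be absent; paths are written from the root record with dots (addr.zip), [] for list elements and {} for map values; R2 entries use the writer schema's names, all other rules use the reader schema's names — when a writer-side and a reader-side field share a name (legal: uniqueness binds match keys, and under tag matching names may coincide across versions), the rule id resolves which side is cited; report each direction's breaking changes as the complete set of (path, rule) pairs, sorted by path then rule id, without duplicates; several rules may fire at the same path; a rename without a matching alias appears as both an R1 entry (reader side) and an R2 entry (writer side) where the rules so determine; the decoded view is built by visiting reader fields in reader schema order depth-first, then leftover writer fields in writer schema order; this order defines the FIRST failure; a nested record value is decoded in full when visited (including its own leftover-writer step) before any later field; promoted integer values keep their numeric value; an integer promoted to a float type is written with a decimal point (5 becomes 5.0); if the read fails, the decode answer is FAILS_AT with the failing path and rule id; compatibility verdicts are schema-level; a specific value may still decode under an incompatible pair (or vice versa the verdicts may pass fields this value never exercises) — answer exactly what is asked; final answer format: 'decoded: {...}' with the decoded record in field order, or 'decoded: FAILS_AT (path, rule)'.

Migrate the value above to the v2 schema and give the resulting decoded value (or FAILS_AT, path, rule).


arrows below run writer -> reader for Account
decode walk for Account under reader schema v2:
  tags := []
  quantity := null (absent, optional -> null)
  age := 0
  factor := -0.5
  rating := -2.5
  writer severity: reserved -> dropped
  => decoded: {"tags": [], "quantity": null, "age": 0, "factor": -0.5, "rating": -2.5}
the rest of the Account diff is inert for this question:
  field tags in record Account: required changed to optional -> shifts the Account verdicts, not this decode

decoded: {"tags": [], "quantity": null, "age": 0, "factor": -0.5, "rating": -2.5}


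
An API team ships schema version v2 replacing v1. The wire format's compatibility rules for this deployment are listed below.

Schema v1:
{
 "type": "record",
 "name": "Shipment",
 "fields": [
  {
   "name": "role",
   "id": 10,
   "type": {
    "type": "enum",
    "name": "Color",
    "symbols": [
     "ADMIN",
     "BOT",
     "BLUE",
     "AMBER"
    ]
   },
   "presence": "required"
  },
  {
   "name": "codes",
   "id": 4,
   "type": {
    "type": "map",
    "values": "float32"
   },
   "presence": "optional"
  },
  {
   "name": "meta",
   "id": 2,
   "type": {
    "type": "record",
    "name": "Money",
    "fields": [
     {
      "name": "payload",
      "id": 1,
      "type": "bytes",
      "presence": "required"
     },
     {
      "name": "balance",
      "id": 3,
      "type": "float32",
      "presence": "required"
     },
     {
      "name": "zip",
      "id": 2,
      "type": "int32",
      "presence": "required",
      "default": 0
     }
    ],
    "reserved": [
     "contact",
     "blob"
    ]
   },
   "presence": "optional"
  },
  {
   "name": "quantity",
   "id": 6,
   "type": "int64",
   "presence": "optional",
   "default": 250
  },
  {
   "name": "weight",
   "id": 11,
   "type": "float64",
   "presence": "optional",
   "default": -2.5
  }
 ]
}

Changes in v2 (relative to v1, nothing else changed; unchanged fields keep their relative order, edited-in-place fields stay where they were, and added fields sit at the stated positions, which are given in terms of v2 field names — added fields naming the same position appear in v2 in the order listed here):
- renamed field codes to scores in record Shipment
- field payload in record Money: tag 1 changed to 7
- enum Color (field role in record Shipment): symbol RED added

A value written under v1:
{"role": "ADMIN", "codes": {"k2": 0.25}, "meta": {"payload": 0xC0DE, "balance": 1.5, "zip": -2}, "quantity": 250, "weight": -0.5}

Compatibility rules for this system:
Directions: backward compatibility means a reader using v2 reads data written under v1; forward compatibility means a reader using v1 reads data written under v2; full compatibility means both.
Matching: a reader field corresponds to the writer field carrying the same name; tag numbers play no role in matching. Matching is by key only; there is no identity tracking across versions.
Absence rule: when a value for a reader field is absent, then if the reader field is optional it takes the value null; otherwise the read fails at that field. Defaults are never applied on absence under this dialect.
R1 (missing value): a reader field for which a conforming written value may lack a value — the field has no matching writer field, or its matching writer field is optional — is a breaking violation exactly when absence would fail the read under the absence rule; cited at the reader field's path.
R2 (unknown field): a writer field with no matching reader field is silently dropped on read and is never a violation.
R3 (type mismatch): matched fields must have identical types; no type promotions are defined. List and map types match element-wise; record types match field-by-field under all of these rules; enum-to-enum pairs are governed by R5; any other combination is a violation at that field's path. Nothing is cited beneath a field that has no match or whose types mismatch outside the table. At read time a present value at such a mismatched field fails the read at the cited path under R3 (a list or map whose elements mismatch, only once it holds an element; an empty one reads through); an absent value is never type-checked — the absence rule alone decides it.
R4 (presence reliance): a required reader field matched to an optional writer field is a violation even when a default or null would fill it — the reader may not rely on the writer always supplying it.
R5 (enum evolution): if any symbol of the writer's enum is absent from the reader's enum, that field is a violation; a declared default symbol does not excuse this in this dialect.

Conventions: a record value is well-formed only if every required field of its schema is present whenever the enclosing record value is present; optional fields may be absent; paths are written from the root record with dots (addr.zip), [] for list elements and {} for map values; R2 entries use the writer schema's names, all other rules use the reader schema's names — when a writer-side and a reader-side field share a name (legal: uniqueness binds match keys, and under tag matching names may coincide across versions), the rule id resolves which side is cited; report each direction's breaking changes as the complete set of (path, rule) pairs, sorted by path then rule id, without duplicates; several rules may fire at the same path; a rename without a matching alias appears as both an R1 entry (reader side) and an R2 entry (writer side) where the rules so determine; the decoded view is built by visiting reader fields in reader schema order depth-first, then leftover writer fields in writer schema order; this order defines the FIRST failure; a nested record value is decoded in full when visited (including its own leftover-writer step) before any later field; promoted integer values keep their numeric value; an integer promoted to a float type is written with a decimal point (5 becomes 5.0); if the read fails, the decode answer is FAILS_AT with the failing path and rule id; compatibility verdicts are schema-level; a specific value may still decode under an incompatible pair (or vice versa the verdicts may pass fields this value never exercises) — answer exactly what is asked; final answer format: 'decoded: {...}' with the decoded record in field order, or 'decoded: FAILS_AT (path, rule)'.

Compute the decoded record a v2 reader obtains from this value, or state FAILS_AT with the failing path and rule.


decoded: {"role": "ADMIN", "scores": null, "meta": {"payload": 0xC0DE, "balance": 1.5, "zip": -2}, "quantity": 250, "weight": -0.5}

each type pair in Shipment: writer, then reader
decode walk for Shipment under reader schema v2:
  role := "ADMIN"
  scores := null (not supplied -> null)
  meta.payload := 0xC0DE
  meta.balance := 1.5
  meta.zip := -2
  quantity := 250
  weight := -0.5
  writer codes: unmatched, discarded
  => decoded: {"role": "ADMIN", "scores": null, "meta": {"payload": 0xC0DE, "balance": 1.5, "zip": -2}, "quantity": 250, "weight": -0.5}
the other Shipment changes do not affect what is asked:
  field payload in record Money: tag 1 changed to 7 -> inert under this dialect — no rule fires on Shipment and the result does not move
  enum Color (field role in record Shipment): symbol RED added -> schema-level compatibility only; this Shipment value's decode is unchanged


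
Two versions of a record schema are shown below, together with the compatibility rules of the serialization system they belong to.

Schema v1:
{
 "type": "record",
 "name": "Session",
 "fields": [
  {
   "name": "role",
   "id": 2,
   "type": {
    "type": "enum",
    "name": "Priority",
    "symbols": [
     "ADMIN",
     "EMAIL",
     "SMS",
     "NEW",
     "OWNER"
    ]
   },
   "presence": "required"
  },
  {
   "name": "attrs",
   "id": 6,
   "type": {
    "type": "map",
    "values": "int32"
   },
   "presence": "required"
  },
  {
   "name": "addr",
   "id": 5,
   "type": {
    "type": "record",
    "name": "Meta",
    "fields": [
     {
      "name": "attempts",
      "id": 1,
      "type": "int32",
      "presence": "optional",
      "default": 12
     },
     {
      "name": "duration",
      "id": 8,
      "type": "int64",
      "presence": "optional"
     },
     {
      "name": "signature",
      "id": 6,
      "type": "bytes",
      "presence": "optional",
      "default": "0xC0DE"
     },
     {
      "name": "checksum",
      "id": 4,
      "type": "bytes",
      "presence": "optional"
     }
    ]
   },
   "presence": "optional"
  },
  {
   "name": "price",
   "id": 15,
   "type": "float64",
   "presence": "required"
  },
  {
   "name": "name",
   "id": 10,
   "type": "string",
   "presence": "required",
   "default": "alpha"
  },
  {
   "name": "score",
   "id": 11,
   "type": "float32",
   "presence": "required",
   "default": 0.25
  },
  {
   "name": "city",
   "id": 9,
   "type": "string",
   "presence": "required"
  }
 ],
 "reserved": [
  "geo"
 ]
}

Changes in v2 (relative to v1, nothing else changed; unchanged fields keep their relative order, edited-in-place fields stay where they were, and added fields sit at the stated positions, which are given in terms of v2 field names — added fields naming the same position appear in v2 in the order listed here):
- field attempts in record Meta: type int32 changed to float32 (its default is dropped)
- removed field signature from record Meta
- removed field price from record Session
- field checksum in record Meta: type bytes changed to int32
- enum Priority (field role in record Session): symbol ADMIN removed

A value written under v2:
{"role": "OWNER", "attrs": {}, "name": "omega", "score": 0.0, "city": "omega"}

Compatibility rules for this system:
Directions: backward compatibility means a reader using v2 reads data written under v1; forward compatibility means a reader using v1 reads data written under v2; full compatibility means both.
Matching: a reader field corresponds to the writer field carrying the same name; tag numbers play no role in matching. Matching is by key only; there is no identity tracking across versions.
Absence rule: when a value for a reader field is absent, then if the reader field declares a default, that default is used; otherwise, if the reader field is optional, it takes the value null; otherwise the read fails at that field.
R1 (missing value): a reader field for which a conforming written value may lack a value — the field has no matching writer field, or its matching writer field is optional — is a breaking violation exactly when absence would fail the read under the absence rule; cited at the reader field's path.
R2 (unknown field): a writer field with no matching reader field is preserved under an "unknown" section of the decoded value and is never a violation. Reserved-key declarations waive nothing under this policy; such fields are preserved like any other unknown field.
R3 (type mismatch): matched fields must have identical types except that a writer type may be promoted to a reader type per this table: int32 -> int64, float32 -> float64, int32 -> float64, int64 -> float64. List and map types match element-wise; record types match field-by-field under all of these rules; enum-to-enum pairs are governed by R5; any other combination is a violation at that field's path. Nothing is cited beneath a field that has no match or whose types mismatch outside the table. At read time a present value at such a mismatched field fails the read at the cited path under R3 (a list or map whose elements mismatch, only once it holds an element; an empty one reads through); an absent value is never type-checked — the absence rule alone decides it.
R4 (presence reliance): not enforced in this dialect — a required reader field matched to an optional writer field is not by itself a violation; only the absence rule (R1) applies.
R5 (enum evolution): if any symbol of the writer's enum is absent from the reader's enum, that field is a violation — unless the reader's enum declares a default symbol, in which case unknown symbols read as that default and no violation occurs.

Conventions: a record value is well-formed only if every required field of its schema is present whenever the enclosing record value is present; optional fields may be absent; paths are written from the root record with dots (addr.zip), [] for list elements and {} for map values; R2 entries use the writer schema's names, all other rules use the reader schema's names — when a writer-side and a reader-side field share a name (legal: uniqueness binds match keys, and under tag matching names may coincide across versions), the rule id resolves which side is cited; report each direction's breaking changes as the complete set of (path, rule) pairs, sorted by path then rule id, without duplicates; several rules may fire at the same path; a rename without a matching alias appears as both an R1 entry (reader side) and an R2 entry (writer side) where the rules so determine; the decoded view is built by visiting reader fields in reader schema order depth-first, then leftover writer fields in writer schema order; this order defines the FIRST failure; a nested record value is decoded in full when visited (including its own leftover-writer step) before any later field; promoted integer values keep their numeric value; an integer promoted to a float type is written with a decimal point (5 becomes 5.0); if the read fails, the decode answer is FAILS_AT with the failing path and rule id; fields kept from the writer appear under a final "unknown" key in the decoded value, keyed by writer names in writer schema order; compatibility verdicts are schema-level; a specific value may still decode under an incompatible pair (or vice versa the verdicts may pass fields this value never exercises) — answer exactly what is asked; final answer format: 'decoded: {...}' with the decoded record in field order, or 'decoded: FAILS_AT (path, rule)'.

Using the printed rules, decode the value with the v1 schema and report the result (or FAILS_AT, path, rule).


decoded: FAILS_AT (price, R1)

the writer's type comes first in each Session pair
decode (reader v1):
  role := "OWNER"
  attrs := {}
  addr := null (missing; optional => null)
  read fails at price under R1 (no fill)
  => FAILS_AT (price, R1)
the rest of the Session diff is inert for this question:
  field attempts in record Meta: type int32 changed to float32 (its default is dropped) -> schema-level compatibility only; this Session value's decode is unchanged
  removed field signature from record Meta -> no rule fires on it and the decoded Session view is identical with or without it
  field checksum in record Meta: type bytes changed to int32 -> schema-level compatibility only; this Session value's decode is unchanged
  enum Priority (field role in record Session): symbol ADMIN removed -> schema-level compatibility only; this Session value's decode is unchanged


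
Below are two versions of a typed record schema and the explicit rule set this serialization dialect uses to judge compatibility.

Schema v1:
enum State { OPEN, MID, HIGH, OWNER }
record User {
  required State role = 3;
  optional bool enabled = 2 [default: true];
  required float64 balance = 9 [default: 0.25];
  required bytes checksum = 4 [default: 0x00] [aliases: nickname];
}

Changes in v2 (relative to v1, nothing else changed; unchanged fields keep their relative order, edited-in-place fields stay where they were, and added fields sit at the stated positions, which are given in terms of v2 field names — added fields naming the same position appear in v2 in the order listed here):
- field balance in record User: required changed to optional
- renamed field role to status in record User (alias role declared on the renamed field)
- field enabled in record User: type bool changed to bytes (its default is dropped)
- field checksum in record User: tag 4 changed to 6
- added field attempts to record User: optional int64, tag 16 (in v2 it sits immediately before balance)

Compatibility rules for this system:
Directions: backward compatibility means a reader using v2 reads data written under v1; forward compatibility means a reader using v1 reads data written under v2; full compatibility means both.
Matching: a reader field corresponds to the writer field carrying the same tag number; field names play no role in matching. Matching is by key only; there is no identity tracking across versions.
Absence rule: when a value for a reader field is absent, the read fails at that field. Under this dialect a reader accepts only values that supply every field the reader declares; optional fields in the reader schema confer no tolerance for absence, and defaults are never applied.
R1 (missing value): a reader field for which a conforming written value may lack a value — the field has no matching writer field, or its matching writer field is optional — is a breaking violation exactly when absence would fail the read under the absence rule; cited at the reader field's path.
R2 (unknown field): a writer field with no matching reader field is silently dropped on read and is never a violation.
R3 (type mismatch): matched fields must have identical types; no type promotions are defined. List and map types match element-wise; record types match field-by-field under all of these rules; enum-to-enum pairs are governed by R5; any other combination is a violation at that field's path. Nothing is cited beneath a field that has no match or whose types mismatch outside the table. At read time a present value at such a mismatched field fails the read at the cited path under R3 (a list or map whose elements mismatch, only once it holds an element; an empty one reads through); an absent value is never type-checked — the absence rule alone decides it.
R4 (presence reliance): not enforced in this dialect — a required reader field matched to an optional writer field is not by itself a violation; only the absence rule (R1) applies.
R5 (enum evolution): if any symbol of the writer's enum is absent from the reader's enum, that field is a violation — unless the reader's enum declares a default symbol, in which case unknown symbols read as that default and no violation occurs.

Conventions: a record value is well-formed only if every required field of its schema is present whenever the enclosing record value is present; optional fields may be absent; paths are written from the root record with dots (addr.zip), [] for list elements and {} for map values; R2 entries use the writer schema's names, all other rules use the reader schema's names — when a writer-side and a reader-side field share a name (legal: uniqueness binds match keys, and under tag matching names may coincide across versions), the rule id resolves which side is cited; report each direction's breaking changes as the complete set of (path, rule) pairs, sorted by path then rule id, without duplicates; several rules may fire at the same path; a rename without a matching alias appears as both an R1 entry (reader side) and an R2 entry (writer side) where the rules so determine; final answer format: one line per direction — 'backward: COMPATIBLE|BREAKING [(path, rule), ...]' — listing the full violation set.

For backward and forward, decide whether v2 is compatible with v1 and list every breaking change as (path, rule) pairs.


in User below, arrows point writer -> reader
backward pass over User, reader schema v2, writer schema v1:
  status: State -> State, writer required; from role
  enabled: bool -> bytes, writer optional; from enabled
  attempts: no writer match
  balance: float64 -> float64, writer required; from balance
  checksum: no writer match
  writer field checksum has no reader counterpart
  rule R1 violated at attempts
  rule R1 violated at checksum
  rule R1 violated at enabled
  rule R3 violated at enabled
  => 4 violation(s): backward is BREAKING for User
forward pass over User, reader schema v1, writer schema v2:
  role: State -> State, writer required; from status
  enabled: bytes -> bool, writer optional; from enabled
  balance: float64 -> float64, writer optional; from balance
  checksum: no writer match
  writer field attempts has no reader counterpart
  writer field checksum has no reader counterpart
  rule R1 violated at balance
  rule R1 violated at checksum
  rule R1 violated at enabled
  rule R3 violated at enabled
  => 4 violation(s): forward is BREAKING for User

backward: BREAKING [(attempts, R1), (checksum, R1), (enabled, R1), (enabled, R3)]; forward: BREAKING [(balance, R1), (checksum, R1), (enabled, R1), (enabled, R3)]
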